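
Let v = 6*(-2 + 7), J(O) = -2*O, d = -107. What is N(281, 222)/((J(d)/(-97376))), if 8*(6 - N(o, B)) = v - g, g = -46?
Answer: 170408/107 ≈ 1592.6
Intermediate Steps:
v = 30 (v = 6*5 = 30)
N(o, B) = -7/2 (N(o, B) = 6 - (30 - 1*(-46))/8 = 6 - (30 + 46)/8 = 6 - ⅛*76 = 6 - 19/2 = -7/2)
N(281, 222)/((J(d)/(-97376))) = -7/(2*(-2*(-107)/(-97376))) = -7/(2*(214*(-1/97376))) = -7/(2*(-107/48688)) = -7/2*(-48688/107) = 170408/107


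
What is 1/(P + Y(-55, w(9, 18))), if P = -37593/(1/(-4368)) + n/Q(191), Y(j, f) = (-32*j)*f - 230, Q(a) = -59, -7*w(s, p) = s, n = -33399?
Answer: 413/67816374755 ≈ 6.0900e-9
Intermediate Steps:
w(s, p) = -s/7
Y(j, f) = -230 - 32*f*j (Y(j, f) = -32*f*j - 230 = -230 - 32*f*j)
P = 9688200615/59 (P = -37593/(1/(-4368)) - 33399/(-59) = -37593/(-1/4368) - 33399*(-1/59) = -37593*(-4368) + 33399/59 = 164206224 + 33399/59 = 9688200615/59 ≈ 1.6421e+8)
1/(P + Y(-55, w(9, 18))) = 1/(9688200615/59 + (-230 - 32*(-⅐*9)*(-55))) = 1/(9688200615/59 + (-230 - 32*(-9/7)*(-55))) = 1/(9688200615/59 + (-230 - 15840/7)) = 1/(9688200615/59 - 17450/7) = 1/(67816374755/413) = 413/67816374755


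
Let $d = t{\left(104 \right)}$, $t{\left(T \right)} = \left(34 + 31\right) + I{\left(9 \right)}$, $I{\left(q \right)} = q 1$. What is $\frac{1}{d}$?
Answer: $\frac{1}{74} \approx 0.013514$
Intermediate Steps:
$I{\left(q \right)} = q$
$t{\left(T \right)} = 74$ ($t{\left(T \right)} = \left(34 + 31\right) + 9 = 65 + 9 = 74$)
$d = 74$
$\frac{1}{d} = \frac{1}{74}$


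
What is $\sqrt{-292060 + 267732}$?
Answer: $2 i \sqrt{6082} \approx 155.97 i$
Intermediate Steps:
$\sqrt{-292060 + 267732} = \sqrt{-24328} = 2 i \sqrt{6082}$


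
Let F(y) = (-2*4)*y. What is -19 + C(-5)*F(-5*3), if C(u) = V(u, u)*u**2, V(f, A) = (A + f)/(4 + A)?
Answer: 29981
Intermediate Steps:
V(f, A) = (A + f)/(4 + A)
C(u) = 2*u**3/(4 + u) (C(u) = ((u + u)/(4 + u))*u**2 = ((2*u)/(4 + u))*u**2 = (2*u/(4 + u))*u**2 = 2*u**3/(4 + u))
F(y) = -8*y
-19 + C(-5)*F(-5*3) = -19 + (2*(-5)**3/(4 - 5))*(-(-40)*3) = -19 + (2*(-125)/(-1))*(-8*(-15)) = -19 + (2*(-125)*(-1))*120 = -19 + 250*120 = -19 + 30000 = 29981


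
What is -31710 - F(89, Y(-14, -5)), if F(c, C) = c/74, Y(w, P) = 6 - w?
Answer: -2346629/74 ≈ -31711.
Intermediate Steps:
F(c, C) = c/74 (F(c, C) = c*(1/74) = c/74)
-31710 - F(89, Y(-14, -5)) = -31710 - 89/74 = -2346629/74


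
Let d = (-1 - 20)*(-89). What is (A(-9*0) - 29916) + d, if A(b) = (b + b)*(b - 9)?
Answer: -28047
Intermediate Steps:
A(b) = 2*b*(-9 + b) (A(b) = (2*b)*(-9 + b) = 2*b*(-9 + b))
d = 1869 (d = -21*(-89) = 1869)
(A(-9*0) - 29916) + d = (2*(-9*0)*(-9 - 9*0) - 29916) + 1869 = (2*0*(-9 + 0) - 29916) + 1869 = (2*0*(-9) - 29916) + 1869 = (0 - 29916) + 1869 = -29916 + 1869 = -28047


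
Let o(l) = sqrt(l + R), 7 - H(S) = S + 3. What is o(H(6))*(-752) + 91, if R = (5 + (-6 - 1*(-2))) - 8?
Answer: 91 - 2256*I ≈ 91.0 - 2256.0*I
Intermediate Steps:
H(S) = 4 - S (H(S) = 7 - (S + 3) = 7 - (3 + S) = 7 + (-3 - S) = 4 - S)
R = -7 (R = (5 + (-6 + 2)) - 8 = (5 - 4) - 8 = 1 - 8 = -7)
o(l) = sqrt(-7 + l) (o(l) = sqrt(l - 7) = sqrt(-7 + l))
o(H(6))*(-752) + 91 = sqrt(-7 + (4 - 1*6))*(-752) + 91 = sqrt(-7 + (4 - 6))*(-752) + 91 = sqrt(-7 - 2)*(-752) + 91 = sqrt(-9)*(-752) + 91 = (3*I)*(-752) + 91 = -2256*I + 91 = 91 - 2256*I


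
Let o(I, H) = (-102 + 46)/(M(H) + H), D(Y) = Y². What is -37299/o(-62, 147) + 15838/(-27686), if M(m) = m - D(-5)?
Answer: 138892341869/775208 ≈ 1.7917e+5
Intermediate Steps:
M(m) = -25 + m (M(m) = m - 1*(-5)² = m - 1*25 = m - 25 = -25 + m)
o(I, H) = -56/(-25 + 2*H) (o(I, H) = (-102 + 46)/((-25 + H) + H) = -56/(-25 + 2*H))
-37299/o(-62, 147) + 15838/(-27686) = -37299/((-56/(-25 + 2*147))) + 15838/(-27686) = -37299/((-56/(-25 + 294))) + 15838*(-1/27686) = -37299/((-56/269)) - 7919/13843 = -37299/((-56*1/269)) - 7919/13843 = -37299/(-56/269) - 7919/13843 = -37299*(-269/56) - 7919/13843 = 10033431/56 - 7919/13843 = 138892341869/775208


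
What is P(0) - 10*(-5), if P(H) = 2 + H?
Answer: 52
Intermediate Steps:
P(0) - 10*(-5) = (2 + 0) - 10*(-5) = 2 + 50 = 52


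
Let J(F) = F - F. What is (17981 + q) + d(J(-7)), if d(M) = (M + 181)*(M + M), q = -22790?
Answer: -4809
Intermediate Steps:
J(F) = 0
d(M) = 2*M*(181 + M) (d(M) = (181 + M)*(2*M) = 2*M*(181 + M))
(17981 + q) + d(J(-7)) = (17981 - 22790) + 2*0*(181 + 0) = -4809 + 2*0*181 = -4809 + 0 = -4809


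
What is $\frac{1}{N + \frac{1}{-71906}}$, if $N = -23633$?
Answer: $- \frac{71906}{1699354499} \approx -4.2314 \cdot 10^{-5}$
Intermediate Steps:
$\frac{1}{N + \frac{1}{-71906}} = \frac{1}{-23633 + \frac{1}{-71906}} = \frac{1}{-23633 - \frac{1}{71906}} = \frac{1}{- \frac{1699354499}{71906}} = - \frac{71906}{1699354499}$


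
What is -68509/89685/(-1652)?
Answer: 9787/21165660 ≈ 0.00046240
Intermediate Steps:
-68509/89685/(-1652) = -68509*1/89685*(-1/1652) = -68509/89685*(-1/1652) = 9787/21165660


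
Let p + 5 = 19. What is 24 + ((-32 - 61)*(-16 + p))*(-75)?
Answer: -13926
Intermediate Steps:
p = 14 (p = -5 + 19 = 14)
24 + ((-32 - 61)*(-16 + p))*(-75) = 24 + ((-32 - 61)*(-16 + 14))*(-75) = 24 - 93*(-2)*(-75) = 24 + 186*(-75) = 24 - 13950 = -13926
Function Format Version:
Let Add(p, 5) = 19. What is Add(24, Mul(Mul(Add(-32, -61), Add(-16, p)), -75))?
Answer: -13926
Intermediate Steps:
p = 14 (p = Add(-5, 19) = 14)
Add(24, Mul(Mul(Add(-32, -61), Add(-16, p)), -75)) = Add(24, Mul(Mul(Add(-32, -61), Add(-16, 14)), -75)) = Add(24, Mul(Mul(-93, -2), -75)) = Add(24, Mul(186, -75)) = Add(24, -13950) = -13926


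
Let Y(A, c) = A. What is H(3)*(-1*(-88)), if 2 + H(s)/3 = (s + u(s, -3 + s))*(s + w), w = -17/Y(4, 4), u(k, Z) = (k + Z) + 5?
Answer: -4158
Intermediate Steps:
u(k, Z) = 5 + Z + k (u(k, Z) = (Z + k) + 5 = 5 + Z + k)
w = -17/4 ≈ -4.2500
H(s) = -6 + 3*(2 + 3*s)*(-17/4 + s) (H(s) = -6 + 3*((s + (5 + (-3 + s) + s))*(s - 17/4)) = -6 + 3*((s + (2 + 2*s))*(-17/4 + s)) = -6 + 3*((2 + 3*s)*(-17/4 + s)) = -6 + 3*(2 + 3*s)*(-17/4 + s))
H(3)*(-1*(-88)) = (-63/2 + 9*3² - 129/4*3)*(-1*(-88)) = (-63/2 + 9*9 - 387/4)*88 = (-63/2 + 81 - 387/4)*88 = -189/4*88 = -4158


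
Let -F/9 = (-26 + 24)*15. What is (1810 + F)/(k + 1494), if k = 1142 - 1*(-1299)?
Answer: 416/787 ≈ 0.52859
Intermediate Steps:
k = 2441 (k = 1142 + 1299 = 2441)
F = 270 (F = -9*(-26 + 24)*15 = -(-18)*15 = -9*(-30) = 270)
(1810 + F)/(k + 1494) = (1810 + 270)/(2441 + 1494) = 2080/3935 = 2080*(1/3935) = 416/787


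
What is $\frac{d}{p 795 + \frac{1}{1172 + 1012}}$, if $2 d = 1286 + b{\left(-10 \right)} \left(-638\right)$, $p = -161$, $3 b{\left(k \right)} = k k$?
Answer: $\frac{21818888}{279541079} \approx 0.078053$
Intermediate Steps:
$b{\left(k \right)} = \frac{k^{2}}{3}$ ($b{\left(k \right)} = \frac{k k}{3} = \frac{k^{2}}{3}$)
$d = - \frac{29971}{3}$ ($d = \frac{1286 + \frac{\left(-10\right)^{2}}{3} \left(-638\right)}{2} = \frac{1286 + \frac{1}{3} \cdot 100 \left(-638\right)}{2} = \frac{1286 + \frac{100}{3} \left(-638\right)}{2} = \frac{1286 - \frac{63800}{3}}{2} = \frac{1}{2} \left(- \frac{59942}{3}\right) = - \frac{29971}{3} \approx -9990.3$)
$\frac{d}{p 795 + \frac{1}{1172 + 1012}} = - \frac{29971}{3 \left(\left(-161\right) 795 + \frac{1}{1172 + 1012}\right)} = - \frac{29971}{3 \left(-127995 + \frac{1}{2184}\right)} = - \frac{29971}{3 \left(- \frac{279541079}{2184}\right)} = \left(- \frac{29971}{3}\right) \left(- \frac{2184}{279541079}\right) = \frac{21818888}{279541079}$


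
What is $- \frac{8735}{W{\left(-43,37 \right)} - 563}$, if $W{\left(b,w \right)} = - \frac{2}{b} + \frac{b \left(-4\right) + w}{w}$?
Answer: $\frac{13897385}{886672} \approx 15.674$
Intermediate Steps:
$W{\left(b,w \right)} = - \frac{2}{b} + \frac{w - 4 b}{w}$ ($W{\left(b,w \right)} = - \frac{2}{b} + \frac{- 4 b + w}{w} = - \frac{2}{b} + \frac{w - 4 b}{w}$)
$- \frac{8735}{W{\left(-43,37 \right)} - 563} = - \frac{8735}{\left(1 - \frac{2}{-43} - - \frac{172}{37}\right) - 563} = - \frac{8735}{\left(1 - - \frac{2}{43} - \left(-172\right) \frac{1}{37}\right) - 563} = - \frac{8735}{\left(1 + \frac{2}{43} + \frac{172}{37}\right) - 563} = - \frac{8735}{\frac{9061}{1591} - 563} = - \frac{8735}{- \frac{886672}{1591}} = \left(-8735\right) \left(- \frac{1591}{886672}\right) = \frac{13897385}{886672}$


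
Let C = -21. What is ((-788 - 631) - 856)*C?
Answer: 47775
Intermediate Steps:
((-788 - 631) - 856)*C = ((-788 - 631) - 856)*(-21) = (-1419 - 856)*(-21) = -2275*(-21) = 47775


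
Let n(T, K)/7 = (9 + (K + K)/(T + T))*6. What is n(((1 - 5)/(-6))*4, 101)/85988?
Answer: 1125/49136 ≈ 0.022896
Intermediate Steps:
n(T, K) = 378 + 42*K/T (n(T, K) = 7*((9 + (K + K)/(T + T))*6) = 7*((9 + (2*K)/((2*T)))*6) = 7*((9 + (2*K)*(1/(2*T)))*6) = 7*((9 + K/T)*6) = 7*(54 + 6*K/T) = 378 + 42*K/T)
n(((1 - 5)/(-6))*4, 101)/85988 = (378 + 42*101/(((1 - 5)/(-6))*4))/85988 = (378 + 42*101/(-4*(-⅙)*4))*(1/85988) = (378 + 42*101/((⅔)*4))*(1/85988) = (378 + 42*101/(8/3))*(1/85988) = (378 + 42*101*(3/8))*(1/85988) = (378 + 6363/4)*(1/85988) = (7875/4)*(1/85988) = 1125/49136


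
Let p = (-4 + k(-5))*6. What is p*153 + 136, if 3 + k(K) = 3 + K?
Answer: -8126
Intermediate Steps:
k(K) = K (k(K) = -3 + (3 + K) = K)
p = -54 (p = (-4 - 5)*6 = -9*6 = -54)
p*153 + 136 = -54*153 + 136 = -8262 + 136 = -8126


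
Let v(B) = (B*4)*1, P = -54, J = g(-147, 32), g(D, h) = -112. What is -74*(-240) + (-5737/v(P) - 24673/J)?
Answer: 54452729/3024 ≈ 18007.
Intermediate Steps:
J = -112
v(B) = 4*B (v(B) = (4*B)*1 = 4*B)
-74*(-240) + (-5737/v(P) - 24673/J) = -74*(-240) + (-5737/(4*(-54)) - 24673/(-112)) = 17760 + (-5737/(-216) - 24673*(-1/112)) = 17760 + (-5737*(-1/216) + 24673/112) = 17760 + (5737/216 + 24673/112) = 17760 + 746489/3024 = 54452729/3024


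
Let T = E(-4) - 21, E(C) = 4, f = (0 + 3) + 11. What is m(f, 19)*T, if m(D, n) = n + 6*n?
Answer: -2261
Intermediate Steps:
f = 14 (f = 3 + 11 = 14)
m(D, n) = 7*n
T = -17 (T = 4 - 21 = -17)
m(f, 19)*T = (7*19)*(-17) = 133*(-17) = -2261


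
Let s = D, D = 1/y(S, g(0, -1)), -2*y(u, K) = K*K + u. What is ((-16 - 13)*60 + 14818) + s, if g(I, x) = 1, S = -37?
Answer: 235405/18 ≈ 13078.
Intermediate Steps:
y(u, K) = -u/2 - K**2/2 (y(u, K) = -(K*K + u)/2 = -(K**2 + u)/2 = -(u + K**2)/2 = -u/2 - K**2/2)
D = 1/18 (D = 1/(-1/2*(-37) - 1/2*1**2) = 1/(37/2 - 1/2*1) = 1/(37/2 - 1/2) = 1/18 ≈ 0.055556)
s = 1/18 ≈ 0.055556
((-16 - 13)*60 + 14818) + s = ((-16 - 13)*60 + 14818) + 1/18 = (-29*60 + 14818) + 1/18 = (-1740 + 14818) + 1/18 = 13078 + 1/18 = 235405/18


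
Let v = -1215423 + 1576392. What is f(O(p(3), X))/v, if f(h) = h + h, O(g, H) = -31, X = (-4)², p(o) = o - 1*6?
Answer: -62/360969 ≈ -0.00017176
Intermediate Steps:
p(o) = -6 + o (p(o) = o - 6 = -6 + o)
X = 16
v = 360969
f(h) = 2*h
f(O(p(3), X))/v = (2*(-31))/360969 = -62*1/360969 = -62/360969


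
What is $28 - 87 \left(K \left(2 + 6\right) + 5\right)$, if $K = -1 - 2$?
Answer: $1681$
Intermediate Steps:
$K = -3$
$28 - 87 \left(K \left(2 + 6\right) + 5\right) = 28 - 87 \left(- 3 \left(2 + 6\right) + 5\right) = 28 - 87 \left(\left(-3\right) 8 + 5\right) = 28 - 87 \left(-24 + 5\right) = 28 - -1653 = 28 + 1653 = 1681$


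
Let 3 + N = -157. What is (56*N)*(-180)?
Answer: 1612800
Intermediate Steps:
N = -160 (N = -3 - 157 = -160)
(56*N)*(-180) = (56*(-160))*(-180) = -8960*(-180) = 1612800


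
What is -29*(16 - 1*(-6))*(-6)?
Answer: 3828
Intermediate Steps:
-29*(16 - 1*(-6))*(-6) = -29*(16 + 6)*(-6) = -29*22*(-6) = -638*(-6) = 3828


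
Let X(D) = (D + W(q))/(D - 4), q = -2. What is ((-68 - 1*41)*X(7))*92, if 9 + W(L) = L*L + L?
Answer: 0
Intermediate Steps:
W(L) = -9 + L + L**2 (W(L) = -9 + (L*L + L) = -9 + (L**2 + L) = -9 + (L + L**2) = -9 + L + L**2)
X(D) = (-7 + D)/(-4 + D) (X(D) = (D + (-9 - 2 + (-2)**2))/(D - 4) = (D + (-9 - 2 + 4))/(-4 + D) = (D - 7)/(-4 + D) = (-7 + D)/(-4 + D))
((-68 - 1*41)*X(7))*92 = ((-68 - 1*41)*((-7 + 7)/(-4 + 7)))*92 = ((-68 - 41)*(0/3))*92 = -109*0/3*92 = -109*0*92 = 0*92 = 0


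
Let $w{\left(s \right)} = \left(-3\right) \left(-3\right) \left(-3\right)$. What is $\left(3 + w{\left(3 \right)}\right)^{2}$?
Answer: $576$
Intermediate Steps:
$w{\left(s \right)} = -27$ ($w{\left(s \right)} = 9 \left(-3\right) = -27$)
$\left(3 + w{\left(3 \right)}\right)^{2} = \left(3 - 27\right)^{2} = \left(-24\right)^{2} = 576$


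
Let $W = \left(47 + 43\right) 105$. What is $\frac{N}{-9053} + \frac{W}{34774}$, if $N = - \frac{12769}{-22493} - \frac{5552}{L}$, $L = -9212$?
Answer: $\frac{2214771875602458}{8153770730620669} \approx 0.27163$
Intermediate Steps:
$W = 9450$ ($W = 90 \cdot 105 = 9450$)
$N = \frac{60627291}{51801379}$ ($N = - \frac{12769}{-22493} - \frac{5552}{-9212} = \left(-12769\right) \left(- \frac{1}{22493}\right) - - \frac{1388}{2303} = \frac{12769}{22493} + \frac{1388}{2303} = \frac{60627291}{51801379} \approx 1.1704$)
$\frac{N}{-9053} + \frac{W}{34774} = \frac{60627291}{51801379 \left(-9053\right)} + \frac{9450}{34774} = \frac{60627291}{51801379} \left(- \frac{1}{9053}\right) + 9450 \cdot \frac{1}{34774} = - \frac{60627291}{468957884087} + \frac{4725}{17387} = \frac{2214771875602458}{8153770730620669}$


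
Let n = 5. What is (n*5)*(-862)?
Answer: -21550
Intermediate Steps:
(n*5)*(-862) = (5*5)*(-862) = 25*(-862) = -21550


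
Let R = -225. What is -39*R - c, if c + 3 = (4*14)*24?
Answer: 7434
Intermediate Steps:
c = 1341 (c = -3 + (4*14)*24 = -3 + 56*24 = -3 + 1344 = 1341)
-39*R - c = -39*(-225) - 1*1341 = 8775 - 1341 = 7434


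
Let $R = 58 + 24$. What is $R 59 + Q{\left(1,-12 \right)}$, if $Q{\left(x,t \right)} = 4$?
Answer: $4842$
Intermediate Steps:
$R = 82$
$R 59 + Q{\left(1,-12 \right)} = 82 \cdot 59 + 4 = 4838 + 4 = 4842$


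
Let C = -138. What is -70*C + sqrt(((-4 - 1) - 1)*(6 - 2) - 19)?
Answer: 9660 + I*sqrt(43) ≈ 9660.0 + 6.5574*I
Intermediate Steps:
-70*C + sqrt(((-4 - 1) - 1)*(6 - 2) - 19) = -70*(-138) + sqrt(((-4 - 1) - 1)*(6 - 2) - 19) = 9660 + sqrt((-5 - 1)*4 - 19) = 9660 + sqrt(-6*4 - 19) = 9660 + sqrt(-24 - 19) = 9660 + sqrt(-43) = 9660 + I*sqrt(43)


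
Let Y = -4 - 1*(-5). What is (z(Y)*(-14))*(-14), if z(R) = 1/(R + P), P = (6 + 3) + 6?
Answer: 49/4 ≈ 12.250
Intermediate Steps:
P = 15 (P = 9 + 6 = 15)
Y = 1 (Y = -4 + 5 = 1)
z(R) = 1/(15 + R) (z(R) = 1/(R + 15) = 1/(15 + R))
(z(Y)*(-14))*(-14) = (-14/(15 + 1))*(-14) = (-14/16)*(-14) = ((1/16)*(-14))*(-14) = -7/8*(-14) = 49/4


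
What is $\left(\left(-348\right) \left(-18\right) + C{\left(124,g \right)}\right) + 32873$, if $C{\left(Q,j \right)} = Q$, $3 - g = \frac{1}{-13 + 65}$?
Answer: $39261$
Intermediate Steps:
$g = \frac{155}{52}$ ($g = 3 - \frac{1}{-13 + 65} = 3 - \frac{1}{52} = \frac{155}{52} \approx 2.9808$)
$\left(\left(-348\right) \left(-18\right) + C{\left(124,g \right)}\right) + 32873 = \left(\left(-348\right) \left(-18\right) + 124\right) + 32873 = \left(6264 + 124\right) + 32873 = 6388 + 32873 = 39261$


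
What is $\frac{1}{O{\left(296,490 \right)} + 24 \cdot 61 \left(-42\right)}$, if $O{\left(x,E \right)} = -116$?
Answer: $- \frac{1}{61604} \approx -1.6233 \cdot 10^{-5}$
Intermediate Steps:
$\frac{1}{O{\left(296,490 \right)} + 24 \cdot 61 \left(-42\right)} = \frac{1}{-116 + 24 \cdot 61 \left(-42\right)} = \frac{1}{-116 + 1464 \left(-42\right)} = \frac{1}{-116 - 61488} = \frac{1}{-61604} = - \frac{1}{61604}$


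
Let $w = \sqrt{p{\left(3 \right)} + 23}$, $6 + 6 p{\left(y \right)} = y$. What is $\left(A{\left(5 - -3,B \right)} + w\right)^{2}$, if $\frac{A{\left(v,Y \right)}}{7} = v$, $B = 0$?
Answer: $\frac{6317}{2} + 168 \sqrt{10} \approx 3689.8$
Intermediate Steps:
$p{\left(y \right)} = -1 + \frac{y}{6}$
$A{\left(v,Y \right)} = 7 v$
$w = \frac{3 \sqrt{10}}{2}$ ($w = \sqrt{\left(-1 + \frac{1}{6} \cdot 3\right) + 23} = \sqrt{\left(-1 + \frac{1}{2}\right) + 23} = \sqrt{- \frac{1}{2} + 23} = \sqrt{\frac{45}{2}} = \frac{3 \sqrt{10}}{2} \approx 4.7434$)
$\left(A{\left(5 - -3,B \right)} + w\right)^{2} = \left(7 \left(5 - -3\right) + \frac{3 \sqrt{10}}{2}\right)^{2} = \left(7 \left(5 + 3\right) + \frac{3 \sqrt{10}}{2}\right)^{2} = \left(7 \cdot 8 + \frac{3 \sqrt{10}}{2}\right)^{2} = \left(56 + \frac{3 \sqrt{10}}{2}\right)^{2}$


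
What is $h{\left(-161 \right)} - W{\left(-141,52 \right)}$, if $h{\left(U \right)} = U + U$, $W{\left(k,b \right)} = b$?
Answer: $-374$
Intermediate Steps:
$h{\left(U \right)} = 2 U$
$h{\left(-161 \right)} - W{\left(-141,52 \right)} = 2 \left(-161\right) - 52 = -322 - 52 = -374$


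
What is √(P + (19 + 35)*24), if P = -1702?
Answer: I*√406 ≈ 20.149*I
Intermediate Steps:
√(P + (19 + 35)*24) = √(-1702 + (19 + 35)*24) = √(-1702 + 54*24) = √(-1702 + 1296) = √(-406) = I*√406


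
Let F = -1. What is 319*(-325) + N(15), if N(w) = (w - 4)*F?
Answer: -103686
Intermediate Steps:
N(w) = 4 - w (N(w) = (w - 4)*(-1) = (-4 + w)*(-1) = 4 - w)
319*(-325) + N(15) = 319*(-325) + (4 - 1*15) = -103675 + (4 - 15) = -103675 - 11 = -103686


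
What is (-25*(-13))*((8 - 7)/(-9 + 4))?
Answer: -65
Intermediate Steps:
(-25*(-13))*((8 - 7)/(-9 + 4)) = 325*(1/(-5)) = 325*(1*(-⅕)) = 325*(-⅕) = -65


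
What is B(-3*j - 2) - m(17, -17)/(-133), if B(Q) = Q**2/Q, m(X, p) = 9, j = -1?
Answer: 142/133 ≈ 1.0677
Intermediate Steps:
B(Q) = Q
B(-3*j - 2) - m(17, -17)/(-133) = (-3*(-1) - 2) - 9/(-133) = (3 - 2) - 9*(-1)/133 = 1 - 1*(-9/133) = 1 + 9/133 = 142/133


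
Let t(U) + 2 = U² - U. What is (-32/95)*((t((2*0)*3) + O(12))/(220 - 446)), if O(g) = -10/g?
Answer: -136/32205 ≈ -0.0042229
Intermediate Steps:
t(U) = -2 + U² - U (t(U) = -2 + (U² - U) = -2 + U² - U)
(-32/95)*((t((2*0)*3) + O(12))/(220 - 446)) = (-32/95)*(((-2 + ((2*0)*3)² - 2*0*3) - 10/12)/(220 - 446)) = (-32*1/95)*(((-2 + (0*3)² - 0*3) - 10*1/12)/(-226)) = -32*((-2 + 0² - 1*0) - ⅚)*(-1)/(95*226) = -32*((-2 + 0 + 0) - ⅚)*(-1)/(95*226) = -32*(-2 - ⅚)*(-1)/(95*226) = -(-272)*(-1)/(285*226) = -32/95*17/1356 = -136/32205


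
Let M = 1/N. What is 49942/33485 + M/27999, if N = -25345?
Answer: 38314133953/25688774511 ≈ 1.4915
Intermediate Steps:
M = -1/25345 (M = 1/(-25345) = -1/25345 ≈ -3.9456e-5)
49942/33485 + M/27999 = 49942/33485 - 1/25345/27999 = 49942*(1/33485) - 1/25345*1/27999 = 49942/33485 - 1/709634655 = 38314133953/25688774511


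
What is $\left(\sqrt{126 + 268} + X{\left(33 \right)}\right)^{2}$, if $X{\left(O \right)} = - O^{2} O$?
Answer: $\left(-35937 + \sqrt{394}\right)^{2} \approx 1.29 \cdot 10^{9}$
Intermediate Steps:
$X{\left(O \right)} = - O^{3}$
$\left(\sqrt{126 + 268} + X{\left(33 \right)}\right)^{2} = \left(\sqrt{126 + 268} - 33^{3}\right)^{2} = \left(\sqrt{394} - 35937\right)^{2} = \left(-35937 + \sqrt{394}\right)^{2}$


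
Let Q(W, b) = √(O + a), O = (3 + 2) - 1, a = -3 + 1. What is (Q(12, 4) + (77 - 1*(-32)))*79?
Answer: 8611 + 79*√2 ≈ 8722.7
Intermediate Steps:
a = -2
O = 4 (O = 5 - 1 = 4)
Q(W, b) = √2 (Q(W, b) = √(4 - 2) = √2)
(Q(12, 4) + (77 - 1*(-32)))*79 = (√2 + (77 - 1*(-32)))*79 = (√2 + (77 + 32))*79 = (√2 + 109)*79 = (109 + √2)*79 = 8611 + 79*√2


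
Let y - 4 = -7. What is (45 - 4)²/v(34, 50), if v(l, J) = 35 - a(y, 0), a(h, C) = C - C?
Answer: 1681/35 ≈ 48.029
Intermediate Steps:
y = -3 (y = 4 - 7 = -3)
a(h, C) = 0
v(l, J) = 35 (v(l, J) = 35 - 1*0 = 35 + 0 = 35)
(45 - 4)²/v(34, 50) = (45 - 4)²/35 = 41²*(1/35) = 1681*(1/35) = 1681/35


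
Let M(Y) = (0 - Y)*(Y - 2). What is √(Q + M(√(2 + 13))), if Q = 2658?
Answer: √(2643 + 2*√15) ≈ 51.485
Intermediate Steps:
M(Y) = -Y*(-2 + Y) (M(Y) = (-Y)*(-2 + Y) = -Y*(-2 + Y))
√(Q + M(√(2 + 13))) = √(2658 + √(2 + 13)*(2 - √(2 + 13))) = √(2658 + √15*(2 - √15))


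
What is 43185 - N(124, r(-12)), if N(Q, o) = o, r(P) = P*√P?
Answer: 43185 + 24*I*√3 ≈ 43185.0 + 41.569*I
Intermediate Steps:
r(P) = P^(3/2)
43185 - N(124, r(-12)) = 43185 - (-12)^(3/2) = 43185 - (-24)*I*√3 = 43185 + 24*I*√3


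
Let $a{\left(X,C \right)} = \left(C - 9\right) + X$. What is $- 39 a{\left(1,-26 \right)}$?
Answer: $1326$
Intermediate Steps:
$a{\left(X,C \right)} = -9 + C + X$ ($a{\left(X,C \right)} = \left(C - 9\right) + X = \left(-9 + C\right) + X = -9 + C + X$)
$- 39 a{\left(1,-26 \right)} = - 39 \left(-9 - 26 + 1\right) = \left(-39\right) \left(-34\right) = 1326$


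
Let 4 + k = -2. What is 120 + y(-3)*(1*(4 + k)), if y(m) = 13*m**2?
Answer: -114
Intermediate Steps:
k = -6 (k = -4 - 2 = -6)
120 + y(-3)*(1*(4 + k)) = 120 + (13*(-3)**2)*(1*(4 - 6)) = 120 + (13*9)*(1*(-2)) = 120 + 117*(-2) = 120 - 234 = -114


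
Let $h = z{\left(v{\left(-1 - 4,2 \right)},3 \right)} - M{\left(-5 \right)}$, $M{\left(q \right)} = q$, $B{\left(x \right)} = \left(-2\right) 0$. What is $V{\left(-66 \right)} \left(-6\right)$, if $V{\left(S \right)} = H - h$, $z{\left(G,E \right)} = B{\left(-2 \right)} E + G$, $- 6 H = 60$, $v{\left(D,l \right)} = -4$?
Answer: $66$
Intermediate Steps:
$H = -10$ ($H = \left(- \frac{1}{6}\right) 60 = -10$)
$B{\left(x \right)} = 0$
$z{\left(G,E \right)} = G$ ($z{\left(G,E \right)} = 0 E + G = 0 + G = G$)
$h = 1$ ($h = -4 - -5 = -4 + 5 = 1$)
$V{\left(S \right)} = -11$ ($V{\left(S \right)} = -10 - 1 = -11$)
$V{\left(-66 \right)} \left(-6\right) = \left(-11\right) \left(-6\right) = 66$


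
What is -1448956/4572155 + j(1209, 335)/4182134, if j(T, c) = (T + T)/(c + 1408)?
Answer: -251478455086821/793536642468955 ≈ -0.31691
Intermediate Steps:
j(T, c) = 2*T/(1408 + c) (j(T, c) = (2*T)/(1408 + c) = 2*T/(1408 + c))
-1448956/4572155 + j(1209, 335)/4182134 = -1448956/4572155 + (2*1209/(1408 + 335))/4182134 = -1448956*1/4572155 + (2*1209/1743)*(1/4182134) = -1448956/4572155 + (2*1209*(1/1743))*(1/4182134) = -1448956/4572155 + (806/581)*(1/4182134) = -1448956/4572155 + 403/1214909927 = -251478455086821/793536642468955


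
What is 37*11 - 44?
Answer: 363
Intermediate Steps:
37*11 - 44 = 407 - 44 = 363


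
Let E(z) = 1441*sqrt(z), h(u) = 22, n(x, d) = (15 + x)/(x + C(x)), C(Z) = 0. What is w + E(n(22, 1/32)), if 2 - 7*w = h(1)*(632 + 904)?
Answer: -33790/7 + 131*sqrt(814)/2 ≈ -2958.4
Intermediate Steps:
n(x, d) = (15 + x)/x (n(x, d) = (15 + x)/(x + 0) = (15 + x)/x)
w = -33790/7 (w = 2/7 - 22*(632 + 904)/7 = 2/7 - 22*1536/7 = 2/7 - 1/7*33792 = 2/7 - 33792/7 = -33790/7 ≈ -4827.1)
w + E(n(22, 1/32)) = -33790/7 + 1441*sqrt((15 + 22)/22) = -33790/7 + 1441*sqrt((1/22)*37) = -33790/7 + 1441*sqrt(37/22) = -33790/7 + 1441*(sqrt(814)/22) = -33790/7 + 131*sqrt(814)/2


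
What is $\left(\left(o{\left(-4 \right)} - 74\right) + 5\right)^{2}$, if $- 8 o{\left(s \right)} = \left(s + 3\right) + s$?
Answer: $\frac{299209}{64} \approx 4675.1$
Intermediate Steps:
$o{\left(s \right)} = - \frac{3}{8} - \frac{s}{4}$ ($o{\left(s \right)} = - \frac{\left(s + 3\right) + s}{8} = - \frac{\left(3 + s\right) + s}{8} = - \frac{3 + 2 s}{8} = - \frac{3}{8} - \frac{s}{4}$)
$\left(\left(o{\left(-4 \right)} - 74\right) + 5\right)^{2} = \left(\left(\left(- \frac{3}{8} - -1\right) - 74\right) + 5\right)^{2} = \left(\left(\left(- \frac{3}{8} + 1\right) - 74\right) + 5\right)^{2} = \left(\left(\frac{5}{8} - 74\right) + 5\right)^{2} = \left(- \frac{587}{8} + 5\right)^{2} = \left(- \frac{547}{8}\right)^{2} = \frac{299209}{64}$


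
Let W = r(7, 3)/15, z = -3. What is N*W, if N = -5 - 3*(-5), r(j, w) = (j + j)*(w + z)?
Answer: 0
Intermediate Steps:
r(j, w) = 2*j*(-3 + w) (r(j, w) = (j + j)*(w - 3) = (2*j)*(-3 + w) = 2*j*(-3 + w))
W = 0 (W = (2*7*(-3 + 3))/15 = (2*7*0)*(1/15) = 0*(1/15) = 0)
N = 10 (N = -5 - 1*(-15) = -5 + 15 = 10)
N*W = 10*0 = 0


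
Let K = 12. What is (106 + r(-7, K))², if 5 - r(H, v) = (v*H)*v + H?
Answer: 1267876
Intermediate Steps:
r(H, v) = 5 - H - H*v² (r(H, v) = 5 - ((v*H)*v + H) = 5 - ((H*v)*v + H) = 5 - (H*v² + H) = 5 - (H + H*v²) = 5 + (-H - H*v²) = 5 - H - H*v²)
(106 + r(-7, K))² = (106 + (5 - 1*(-7) - 1*(-7)*12²))² = (106 + (5 + 7 - 1*(-7)*144))² = (106 + (5 + 7 + 1008))² = (106 + 1020)² = 1126² = 1267876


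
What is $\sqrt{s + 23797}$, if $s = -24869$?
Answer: $4 i \sqrt{67} \approx 32.741 i$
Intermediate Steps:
$\sqrt{s + 23797} = \sqrt{-24869 + 23797} = \sqrt{-1072} = 4 i \sqrt{67}$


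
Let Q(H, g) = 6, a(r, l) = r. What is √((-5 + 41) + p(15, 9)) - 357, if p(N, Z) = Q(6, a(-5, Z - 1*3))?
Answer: -357 + √42 ≈ -350.52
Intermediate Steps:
p(N, Z) = 6
√((-5 + 41) + p(15, 9)) - 357 = √((-5 + 41) + 6) - 357 = √(36 + 6) - 357 = √42 - 357 = -357 + √42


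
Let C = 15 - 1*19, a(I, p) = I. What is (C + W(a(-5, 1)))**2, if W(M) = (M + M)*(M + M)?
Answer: 9216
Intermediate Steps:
C = -4 (C = 15 - 19 = -4)
W(M) = 4*M**2 (W(M) = (2*M)*(2*M) = 4*M**2)
(C + W(a(-5, 1)))**2 = (-4 + 4*(-5)**2)**2 = (-4 + 4*25)**2 = (-4 + 100)**2 = 96**2 = 9216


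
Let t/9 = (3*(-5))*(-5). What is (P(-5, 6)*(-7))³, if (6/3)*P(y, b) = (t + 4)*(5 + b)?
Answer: -142916212549187/8 ≈ -1.7865e+13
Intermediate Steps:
t = 675 (t = 9*((3*(-5))*(-5)) = 9*(-15*(-5)) = 9*75 = 675)
P(y, b) = 3395/2 + 679*b/2 (P(y, b) = ((675 + 4)*(5 + b))/2 = (679*(5 + b))/2 = (3395 + 679*b)/2 = 3395/2 + 679*b/2)
(P(-5, 6)*(-7))³ = ((3395/2 + (679/2)*6)*(-7))³ = ((3395/2 + 2037)*(-7))³ = ((7469/2)*(-7))³ = (-52283/2)³ = -142916212549187/8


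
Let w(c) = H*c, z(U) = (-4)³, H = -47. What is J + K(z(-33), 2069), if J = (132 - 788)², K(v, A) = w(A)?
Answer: 333093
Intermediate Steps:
z(U) = -64
w(c) = -47*c
K(v, A) = -47*A
J = 430336 (J = (-656)² = 430336)
J + K(z(-33), 2069) = 430336 - 47*2069 = 430336 - 97243 = 333093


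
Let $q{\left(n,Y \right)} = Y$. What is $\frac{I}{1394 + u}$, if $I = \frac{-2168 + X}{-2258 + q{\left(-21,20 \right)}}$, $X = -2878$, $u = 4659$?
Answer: $\frac{841}{2257769} \approx 0.00037249$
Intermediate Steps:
$I = \frac{841}{373}$ ($I = \frac{-2168 - 2878}{-2258 + 20} = - \frac{5046}{-2238} = \left(-5046\right) \left(- \frac{1}{2238}\right) = \frac{841}{373} \approx 2.2547$)
$\frac{I}{1394 + u} = \frac{841}{373 \left(1394 + 4659\right)} = \frac{841}{373 \cdot 6053} = \frac{841}{373} \cdot \frac{1}{6053} = \frac{841}{2257769}$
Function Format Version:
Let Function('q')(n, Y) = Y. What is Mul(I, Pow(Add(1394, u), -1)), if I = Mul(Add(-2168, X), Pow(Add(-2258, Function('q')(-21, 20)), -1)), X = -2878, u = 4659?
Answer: Rational(841, 2257769) ≈ 0.00037249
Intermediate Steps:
I = Rational(841, 373) (I = Mul(Add(-2168, -2878), Pow(Add(-2258, 20), -1)) = Mul(-5046, Pow(-2238, -1)) = Mul(-5046, Rational(-1, 2238)) = Rational(841, 373) ≈ 2.2547)
Mul(I, Pow(Add(1394, u), -1)) = Mul(Rational(841, 373), Pow(Add(1394, 4659), -1)) = Mul(Rational(841, 373), Pow(6053, -1)) = Mul(Rational(841, 373), Rational(1, 6053)) = Rational(841, 2257769)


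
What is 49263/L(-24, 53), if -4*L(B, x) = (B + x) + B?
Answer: -197052/5 ≈ -39410.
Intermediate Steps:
L(B, x) = -B/2 - x/4 (L(B, x) = -((B + x) + B)/4 = -(x + 2*B)/4 = -B/2 - x/4)
49263/L(-24, 53) = 49263/(-1/2*(-24) - 1/4*53) = 49263/(12 - 53/4) = 49263/(-5/4) = 49263*(-4/5) = -197052/5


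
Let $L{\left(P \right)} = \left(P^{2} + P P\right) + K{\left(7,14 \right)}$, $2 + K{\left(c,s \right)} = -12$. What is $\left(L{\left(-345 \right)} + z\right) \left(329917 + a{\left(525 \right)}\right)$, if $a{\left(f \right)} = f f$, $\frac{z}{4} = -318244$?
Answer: $-626699637480$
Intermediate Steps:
$z = -1272976$ ($z = 4 \left(-318244\right) = -1272976$)
$K{\left(c,s \right)} = -14$ ($K{\left(c,s \right)} = -2 - 12 = -14$)
$L{\left(P \right)} = -14 + 2 P^{2}$ ($L{\left(P \right)} = \left(P^{2} + P P\right) - 14 = \left(P^{2} + P^{2}\right) - 14 = 2 P^{2} - 14 = -14 + 2 P^{2}$)
$a{\left(f \right)} = f^{2}$
$\left(L{\left(-345 \right)} + z\right) \left(329917 + a{\left(525 \right)}\right) = \left(\left(-14 + 2 \left(-345\right)^{2}\right) - 1272976\right) \left(329917 + 525^{2}\right) = \left(\left(-14 + 2 \cdot 119025\right) - 1272976\right) \left(329917 + 275625\right) = \left(\left(-14 + 238050\right) - 1272976\right) 605542 = \left(238036 - 1272976\right) 605542 = \left(-1034940\right) 605542 = -626699637480$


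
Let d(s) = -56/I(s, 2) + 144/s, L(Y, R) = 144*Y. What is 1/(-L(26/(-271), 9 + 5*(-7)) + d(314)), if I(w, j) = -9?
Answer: 382923/7848512 ≈ 0.048789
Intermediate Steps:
d(s) = 56/9 + 144/s (d(s) = -56/(-9) + 144/s = -56*(-1/9) + 144/s = 56/9 + 144/s)
1/(-L(26/(-271), 9 + 5*(-7)) + d(314)) = 1/(-144*26/(-271) + (56/9 + 144/314)) = 1/(-144*26*(-1/271) + (56/9 + 144*(1/314))) = 1/(-144*(-26)/271 + (56/9 + 72/157)) = 1/(-1*(-3744/271) + 9440/1413) = 1/(3744/271 + 9440/1413) = 1/(7848512/382923) = 382923/7848512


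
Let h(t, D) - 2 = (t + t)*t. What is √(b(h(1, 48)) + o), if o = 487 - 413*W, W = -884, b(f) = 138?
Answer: √365717 ≈ 604.75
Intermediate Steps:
h(t, D) = 2 + 2*t² (h(t, D) = 2 + (t + t)*t = 2 + (2*t)*t = 2 + 2*t²)
o = 365579 (o = 487 - 413*(-884) = 487 + 365092 = 365579)
√(b(h(1, 48)) + o) = √(138 + 365579) = √365717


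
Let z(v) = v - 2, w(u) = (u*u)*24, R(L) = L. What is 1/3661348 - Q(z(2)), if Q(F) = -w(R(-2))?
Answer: 351489409/3661348 ≈ 96.000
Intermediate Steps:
w(u) = 24*u² (w(u) = u²*24 = 24*u²)
z(v) = -2 + v
Q(F) = -96 (Q(F) = -24*(-2)² = -24*4 = -1*96 = -96)
1/3661348 - Q(z(2)) = 1/3661348 - 1*(-96) = 1/3661348 + 96 = 351489409/3661348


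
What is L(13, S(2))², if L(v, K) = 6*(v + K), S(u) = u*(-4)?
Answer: 900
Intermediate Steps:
S(u) = -4*u
L(v, K) = 6*K + 6*v (L(v, K) = 6*(K + v) = 6*K + 6*v)
L(13, S(2))² = (6*(-4*2) + 6*13)² = (6*(-8) + 78)² = (-48 + 78)² = 30² = 900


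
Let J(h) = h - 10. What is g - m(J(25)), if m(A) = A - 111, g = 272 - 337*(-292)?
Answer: 98772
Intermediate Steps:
g = 98676 (g = 272 + 98404 = 98676)
J(h) = -10 + h
m(A) = -111 + A
g - m(J(25)) = 98676 - (-111 + (-10 + 25)) = 98676 - (-111 + 15) = 98676 - 1*(-96) = 98676 + 96 = 98772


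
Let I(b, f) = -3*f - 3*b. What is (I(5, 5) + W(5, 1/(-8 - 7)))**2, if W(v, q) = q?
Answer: 203401/225 ≈ 904.00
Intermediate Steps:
I(b, f) = -3*b - 3*f
(I(5, 5) + W(5, 1/(-8 - 7)))**2 = ((-3*5 - 3*5) + 1/(-8 - 7))**2 = ((-15 - 15) + 1/(-15))**2 = (-30 - 1/15)**2 = (-451/15)**2 = 203401/225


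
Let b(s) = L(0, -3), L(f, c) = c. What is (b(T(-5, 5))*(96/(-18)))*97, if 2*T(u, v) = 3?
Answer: 1552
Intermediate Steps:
T(u, v) = 3/2 (T(u, v) = (½)*3 = 3/2)
b(s) = -3
(b(T(-5, 5))*(96/(-18)))*97 = -288/(-18)*97 = -288*(-1)/18*97 = -3*(-16/3)*97 = 16*97 = 1552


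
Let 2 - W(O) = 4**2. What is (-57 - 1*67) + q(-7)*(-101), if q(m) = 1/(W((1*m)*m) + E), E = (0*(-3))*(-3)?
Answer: -1635/14 ≈ -116.79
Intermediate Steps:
W(O) = -14 (W(O) = 2 - 1*4**2 = 2 - 1*16 = 2 - 16 = -14)
E = 0 (E = 0*(-3) = 0)
q(m) = -1/14 (q(m) = 1/(-14 + 0) = 1/(-14) = -1/14)
(-57 - 1*67) + q(-7)*(-101) = (-57 - 1*67) - 1/14*(-101) = (-57 - 67) + 101/14 = -124 + 101/14 = -1635/14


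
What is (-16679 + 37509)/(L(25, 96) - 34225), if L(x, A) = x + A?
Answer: -10415/17052 ≈ -0.61078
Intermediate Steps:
L(x, A) = A + x
(-16679 + 37509)/(L(25, 96) - 34225) = (-16679 + 37509)/((96 + 25) - 34225) = 20830/(121 - 34225) = 20830/(-34104) = 20830*(-1/34104) = -10415/17052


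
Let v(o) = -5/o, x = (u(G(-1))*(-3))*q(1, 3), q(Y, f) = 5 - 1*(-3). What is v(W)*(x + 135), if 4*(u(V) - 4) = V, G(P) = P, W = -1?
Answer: 225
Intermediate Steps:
u(V) = 4 + V/4
q(Y, f) = 8 (q(Y, f) = 5 + 3 = 8)
x = -90 (x = ((4 + (1/4)*(-1))*(-3))*8 = ((4 - 1/4)*(-3))*8 = ((15/4)*(-3))*8 = -45/4*8 = -90)
v(W)*(x + 135) = (-5/(-1))*(-90 + 135) = -5*(-1)*45 = 5*45 = 225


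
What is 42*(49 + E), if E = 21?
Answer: 2940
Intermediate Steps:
42*(49 + E) = 42*(49 + 21) = 42*70 = 2940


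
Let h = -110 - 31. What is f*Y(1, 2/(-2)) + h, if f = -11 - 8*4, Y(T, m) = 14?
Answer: -743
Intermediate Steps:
h = -141
f = -43 (f = -11 - 32 = -43)
f*Y(1, 2/(-2)) + h = -43*14 - 141 = -602 - 141 = -743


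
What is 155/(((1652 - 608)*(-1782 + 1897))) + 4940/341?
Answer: 118629851/8188092 ≈ 14.488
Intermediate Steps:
155/(((1652 - 608)*(-1782 + 1897))) + 4940/341 = 155/((1044*115)) + 4940*(1/341) = 155/120060 + 4940/341 = 155*(1/120060) + 4940/341 = 31/24012 + 4940/341 = 118629851/8188092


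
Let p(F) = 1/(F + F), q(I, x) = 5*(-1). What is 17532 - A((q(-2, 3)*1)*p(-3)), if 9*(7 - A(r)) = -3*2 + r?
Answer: 946319/54 ≈ 17524.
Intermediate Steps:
q(I, x) = -5
p(F) = 1/(2*F)
A(r) = 23/3 - r/9 (A(r) = 7 - (-3*2 + r)/9 = 7 - (-6 + r)/9 = 7 + (⅔ - r/9) = 23/3 - r/9)
17532 - A((q(-2, 3)*1)*p(-3)) = 17532 - (23/3 - (-5*1)*(½)/(-3)/9) = 17532 - (23/3 - (-5)*(½)*(-⅓)/9) = 17532 - (23/3 - (-5)*(-1)/(9*6)) = 17532 - (23/3 - ⅑*⅚) = 17532 - (23/3 - 5/54) = 17532 - 1*409/54 = 17532 - 409/54 = 946319/54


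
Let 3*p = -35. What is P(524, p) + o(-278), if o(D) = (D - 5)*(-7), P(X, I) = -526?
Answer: 1455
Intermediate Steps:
p = -35/3 (p = (1/3)*(-35) = -35/3 ≈ -11.667)
o(D) = 35 - 7*D (o(D) = (-5 + D)*(-7) = 35 - 7*D)
P(524, p) + o(-278) = -526 + (35 - 7*(-278)) = -526 + (35 + 1946) = -526 + 1981 = 1455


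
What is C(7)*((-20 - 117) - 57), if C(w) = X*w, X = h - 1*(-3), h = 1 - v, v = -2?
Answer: -8148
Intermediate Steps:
h = 3 (h = 1 - 1*(-2) = 1 + 2 = 3)
X = 6 (X = 3 - 1*(-3) = 3 + 3 = 6)
C(w) = 6*w
C(7)*((-20 - 117) - 57) = (6*7)*((-20 - 117) - 57) = 42*(-137 - 57) = 42*(-194) = -8148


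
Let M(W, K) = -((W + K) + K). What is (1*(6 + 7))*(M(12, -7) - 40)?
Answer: -494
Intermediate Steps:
M(W, K) = -W - 2*K (M(W, K) = -((K + W) + K) = -(W + 2*K) = -W - 2*K)
(1*(6 + 7))*(M(12, -7) - 40) = (1*(6 + 7))*((-1*12 - 2*(-7)) - 40) = (1*13)*((-12 + 14) - 40) = 13*(2 - 40) = 13*(-38) = -494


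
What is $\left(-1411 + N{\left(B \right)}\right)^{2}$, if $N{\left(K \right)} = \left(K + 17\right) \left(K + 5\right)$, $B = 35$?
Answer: $447561$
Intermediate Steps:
$N{\left(K \right)} = \left(5 + K\right) \left(17 + K\right)$ ($N{\left(K \right)} = \left(17 + K\right) \left(5 + K\right) = \left(5 + K\right) \left(17 + K\right)$)
$\left(-1411 + N{\left(B \right)}\right)^{2} = \left(-1411 + \left(85 + 35^{2} + 22 \cdot 35\right)\right)^{2} = \left(-1411 + \left(85 + 1225 + 770\right)\right)^{2} = \left(-1411 + 2080\right)^{2} = 669^{2} = 447561$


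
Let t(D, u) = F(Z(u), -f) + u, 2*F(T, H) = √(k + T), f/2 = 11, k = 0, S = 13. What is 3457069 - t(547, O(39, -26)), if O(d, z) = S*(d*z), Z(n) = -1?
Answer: 3470251 - I/2 ≈ 3.4703e+6 - 0.5*I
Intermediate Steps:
f = 22 (f = 2*11 = 22)
O(d, z) = 13*d*z (O(d, z) = 13*(d*z) = 13*d*z)
F(T, H) = √T/2 (F(T, H) = √(0 + T)/2 = √T/2)
t(D, u) = u + I/2 (t(D, u) = √(-1)/2 + u = I/2 + u = u + I/2)
3457069 - t(547, O(39, -26)) = 3457069 - (13*39*(-26) + I/2) = 3457069 - (-13182 + I/2) = 3457069 + (13182 - I/2) = 3470251 - I/2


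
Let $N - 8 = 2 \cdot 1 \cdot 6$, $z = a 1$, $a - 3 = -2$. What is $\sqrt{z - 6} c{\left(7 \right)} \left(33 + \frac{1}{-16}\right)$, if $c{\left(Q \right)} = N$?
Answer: $\frac{2635 i \sqrt{5}}{4} \approx 1473.0 i$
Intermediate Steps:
$a = 1$ ($a = 3 - 2 = 1$)
$z = 1$ ($z = 1 \cdot 1 = 1$)
$N = 20$ ($N = 8 + 2 \cdot 1 \cdot 6 = 8 + 2 \cdot 6 = 8 + 12 = 20$)
$c{\left(Q \right)} = 20$
$\sqrt{z - 6} c{\left(7 \right)} \left(33 + \frac{1}{-16}\right) = \sqrt{1 - 6} \cdot 20 \left(33 + \frac{1}{-16}\right) = \sqrt{-5} \cdot 20 \left(33 - \frac{1}{16}\right) = i \sqrt{5} \cdot 20 \cdot \frac{527}{16} = i \sqrt{5} \cdot \frac{2635}{4} = \frac{2635 i \sqrt{5}}{4}$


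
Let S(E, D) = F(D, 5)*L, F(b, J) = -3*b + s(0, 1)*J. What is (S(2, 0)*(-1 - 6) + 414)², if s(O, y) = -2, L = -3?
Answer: 41616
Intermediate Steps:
F(b, J) = -3*b - 2*J
S(E, D) = 30 + 9*D (S(E, D) = (-3*D - 2*5)*(-3) = (-3*D - 10)*(-3) = (-10 - 3*D)*(-3) = 30 + 9*D)
(S(2, 0)*(-1 - 6) + 414)² = ((30 + 9*0)*(-1 - 6) + 414)² = ((30 + 0)*(-7) + 414)² = (30*(-7) + 414)² = (-210 + 414)² = 204² = 41616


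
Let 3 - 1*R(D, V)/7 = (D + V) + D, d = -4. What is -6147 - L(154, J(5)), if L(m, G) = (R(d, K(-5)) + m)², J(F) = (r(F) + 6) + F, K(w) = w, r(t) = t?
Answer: -76903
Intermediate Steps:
J(F) = 6 + 2*F (J(F) = (F + 6) + F = (6 + F) + F = 6 + 2*F)
R(D, V) = 21 - 14*D - 7*V (R(D, V) = 21 - 7*((D + V) + D) = 21 - 7*(V + 2*D) = 21 + (-14*D - 7*V) = 21 - 14*D - 7*V)
L(m, G) = (112 + m)² (L(m, G) = ((21 - 14*(-4) - 7*(-5)) + m)² = ((21 + 56 + 35) + m)² = (112 + m)²)
-6147 - L(154, J(5)) = -6147 - (112 + 154)² = -6147 - 1*266² = -6147 - 1*70756 = -6147 - 70756 = -76903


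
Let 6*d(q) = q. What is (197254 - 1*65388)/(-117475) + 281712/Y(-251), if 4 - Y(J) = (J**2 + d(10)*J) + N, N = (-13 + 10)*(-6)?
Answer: -12404546774/2206063025 ≈ -5.6229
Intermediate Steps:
d(q) = q/6
N = 18 (N = -3*(-6) = 18)
Y(J) = -14 - J**2 - 5*J/3 (Y(J) = 4 - ((J**2 + ((1/6)*10)*J) + 18) = 4 - ((J**2 + 5*J/3) + 18) = 4 - (18 + J**2 + 5*J/3) = 4 + (-18 - J**2 - 5*J/3) = -14 - J**2 - 5*J/3)
(197254 - 1*65388)/(-117475) + 281712/Y(-251) = (197254 - 1*65388)/(-117475) + 281712/(-14 - 1*(-251)**2 - 5/3*(-251)) = (197254 - 65388)*(-1/117475) + 281712/(-14 - 1*63001 + 1255/3) = 131866*(-1/117475) + 281712/(-14 - 63001 + 1255/3) = -131866/117475 + 281712/(-187790/3) = -131866/117475 + 281712*(-3/187790) = -131866/117475 - 422568/93895 = -12404546774/2206063025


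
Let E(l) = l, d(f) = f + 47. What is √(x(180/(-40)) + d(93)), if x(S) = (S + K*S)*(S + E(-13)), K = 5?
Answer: 35*√2/2 ≈ 24.749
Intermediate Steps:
d(f) = 47 + f
x(S) = 6*S*(-13 + S) (x(S) = (S + 5*S)*(S - 13) = (6*S)*(-13 + S) = 6*S*(-13 + S))
√(x(180/(-40)) + d(93)) = √(6*(180/(-40))*(-13 + 180/(-40)) + (47 + 93)) = √(6*(180*(-1/40))*(-13 + 180*(-1/40)) + 140) = √(6*(-9/2)*(-13 - 9/2) + 140) = √(6*(-9/2)*(-35/2) + 140) = √(945/2 + 140) = √(1225/2) = 35*√2/2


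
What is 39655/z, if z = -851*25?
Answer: -7931/4255 ≈ -1.8639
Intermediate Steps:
z = -21275
39655/z = 39655/(-21275) = 39655*(-1/21275) = -7931/4255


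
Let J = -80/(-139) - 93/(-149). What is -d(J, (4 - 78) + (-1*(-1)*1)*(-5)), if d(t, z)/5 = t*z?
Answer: 9814565/20711 ≈ 473.88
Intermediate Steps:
J = 24847/20711 (J = -80*(-1/139) - 93*(-1/149) = 80/139 + 93/149 = 24847/20711 ≈ 1.1997)
d(t, z) = 5*t*z (d(t, z) = 5*(t*z) = 5*t*z)
-d(J, (4 - 78) + (-1*(-1)*1)*(-5)) = -5*24847*((4 - 78) + (-1*(-1)*1)*(-5))/20711 = -5*24847*(-74 + (1*1)*(-5))/20711 = -5*24847*(-74 + 1*(-5))/20711 = -5*24847*(-74 - 5)/20711 = -5*24847*(-79)/20711 = -1*(-9814565/20711) = 9814565/20711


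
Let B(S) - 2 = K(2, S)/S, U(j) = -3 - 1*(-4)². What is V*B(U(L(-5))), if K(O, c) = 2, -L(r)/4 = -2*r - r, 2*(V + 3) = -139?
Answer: -2610/19 ≈ -137.37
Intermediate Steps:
V = -145/2 (V = -3 + (½)*(-139) = -3 - 139/2 = -145/2 ≈ -72.500)
L(r) = 12*r (L(r) = -4*(-2*r - r) = -(-12)*r = 12*r)
U(j) = -19 (U(j) = -3 - 1*16 = -3 - 16 = -19)
B(S) = 2 + 2/S
V*B(U(L(-5))) = -145*(2 + 2/(-19))/2 = -145*(2 + 2*(-1/19))/2 = -145*(2 - 2/19)/2 = -145/2*36/19 = -2610/19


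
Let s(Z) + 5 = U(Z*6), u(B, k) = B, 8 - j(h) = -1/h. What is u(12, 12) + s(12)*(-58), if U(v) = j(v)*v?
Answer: -33164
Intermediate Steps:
j(h) = 8 + 1/h (j(h) = 8 - (-1)/h = 8 + 1/h)
U(v) = v*(8 + 1/v) (U(v) = (8 + 1/v)*v = v*(8 + 1/v))
s(Z) = -4 + 48*Z (s(Z) = -5 + (1 + 8*(Z*6)) = -5 + (1 + 8*(6*Z)) = -5 + (1 + 48*Z) = -4 + 48*Z)
u(12, 12) + s(12)*(-58) = 12 + (-4 + 48*12)*(-58) = 12 + (-4 + 576)*(-58) = 12 + 572*(-58) = 12 - 33176 = -33164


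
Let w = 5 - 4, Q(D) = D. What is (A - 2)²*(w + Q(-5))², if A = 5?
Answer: 144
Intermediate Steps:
w = 1
(A - 2)²*(w + Q(-5))² = (5 - 2)²*(1 - 5)² = 3²*(-4)² = 9*16 = 144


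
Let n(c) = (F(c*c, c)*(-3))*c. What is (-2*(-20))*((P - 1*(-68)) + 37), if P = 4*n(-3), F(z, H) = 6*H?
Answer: -21720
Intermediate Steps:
n(c) = -18*c² (n(c) = ((6*c)*(-3))*c = (-18*c)*c = -18*c²)
P = -648 (P = 4*(-18*(-3)²) = 4*(-18*9) = 4*(-162) = -648)
(-2*(-20))*((P - 1*(-68)) + 37) = (-2*(-20))*((-648 - 1*(-68)) + 37) = 40*((-648 + 68) + 37) = 40*(-580 + 37) = 40*(-543) = -21720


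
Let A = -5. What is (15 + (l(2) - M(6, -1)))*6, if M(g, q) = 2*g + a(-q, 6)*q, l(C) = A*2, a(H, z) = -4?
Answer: -66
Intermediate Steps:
l(C) = -10 (l(C) = -5*2 = -10)
M(g, q) = -4*q + 2*g (M(g, q) = 2*g - 4*q = -4*q + 2*g)
(15 + (l(2) - M(6, -1)))*6 = (15 + (-10 - (-4*(-1) + 2*6)))*6 = (15 + (-10 - (4 + 12)))*6 = (15 + (-10 - 1*16))*6 = (15 + (-10 - 16))*6 = (15 - 26)*6 = -11*6 = -66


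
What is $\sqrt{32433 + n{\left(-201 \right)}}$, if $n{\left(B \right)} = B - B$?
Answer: $\sqrt{32433} \approx 180.09$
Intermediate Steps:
$n{\left(B \right)} = 0$
$\sqrt{32433 + n{\left(-201 \right)}} = \sqrt{32433 + 0} = \sqrt{32433}$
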